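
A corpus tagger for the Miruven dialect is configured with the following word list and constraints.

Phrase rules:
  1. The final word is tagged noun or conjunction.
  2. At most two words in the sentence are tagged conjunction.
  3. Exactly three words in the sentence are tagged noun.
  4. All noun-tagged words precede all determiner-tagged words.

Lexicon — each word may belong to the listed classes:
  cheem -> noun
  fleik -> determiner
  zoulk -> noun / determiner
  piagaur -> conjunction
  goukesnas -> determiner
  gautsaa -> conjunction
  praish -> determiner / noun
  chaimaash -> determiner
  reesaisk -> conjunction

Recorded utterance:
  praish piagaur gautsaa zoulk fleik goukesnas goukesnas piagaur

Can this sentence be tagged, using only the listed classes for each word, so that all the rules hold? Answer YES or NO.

NO

Candidates per position — 1:praish {determiner,noun}; 2:piagaur {conjunction}; 3:gautsaa {conjunction}; 4:zoulk {noun,determiner}; 5:fleik {determiner}; 6:goukesnas {determiner}; 7:goukesnas {determiner}; 8:piagaur {conjunction}.
Rule 2 cannot be satisfied by any choice of tags from the lexicon.
So there is no consistent tagging.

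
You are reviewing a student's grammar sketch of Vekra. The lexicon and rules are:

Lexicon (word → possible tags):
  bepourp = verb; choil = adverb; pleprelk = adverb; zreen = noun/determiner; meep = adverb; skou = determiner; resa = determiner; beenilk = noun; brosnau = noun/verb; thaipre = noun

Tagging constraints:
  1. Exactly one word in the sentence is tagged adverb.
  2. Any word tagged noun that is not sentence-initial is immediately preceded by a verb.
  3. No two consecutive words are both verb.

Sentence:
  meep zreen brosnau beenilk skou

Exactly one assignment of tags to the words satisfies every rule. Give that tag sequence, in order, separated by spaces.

adverb determiner verb noun determiner

Candidates per position — 1:meep {adverb}; 2:zreen {noun,determiner}; 3:brosnau {noun,verb}; 4:beenilk {noun}; 5:skou {determiner}.
Position 2: tagging it noun would leave rule 2 unsatisfiable, so it must be determiner.
Position 3: tagging it noun would leave rule 2 unsatisfiable, so it must be verb.
That leaves exactly one tagging: adverb determiner verb noun determiner.
Check: rule 1 satisfied; rule 2 satisfied; rule 3 satisfied.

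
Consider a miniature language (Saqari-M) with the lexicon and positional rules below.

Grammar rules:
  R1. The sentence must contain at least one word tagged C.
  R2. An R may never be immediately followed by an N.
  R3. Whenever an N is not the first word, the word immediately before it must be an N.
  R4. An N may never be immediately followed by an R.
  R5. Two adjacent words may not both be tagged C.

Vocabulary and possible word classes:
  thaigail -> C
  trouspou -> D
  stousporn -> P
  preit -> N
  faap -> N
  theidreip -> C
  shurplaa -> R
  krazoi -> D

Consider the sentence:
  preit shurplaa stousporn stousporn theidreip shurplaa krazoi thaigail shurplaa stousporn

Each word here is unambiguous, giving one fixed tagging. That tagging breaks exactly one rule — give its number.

Fixed tagging: N R P P C R D C R P.
Applying the rules: R1 ok, R2 ok, R3 ok, R4 fails, R5 ok.
Only rule 4 fails.

4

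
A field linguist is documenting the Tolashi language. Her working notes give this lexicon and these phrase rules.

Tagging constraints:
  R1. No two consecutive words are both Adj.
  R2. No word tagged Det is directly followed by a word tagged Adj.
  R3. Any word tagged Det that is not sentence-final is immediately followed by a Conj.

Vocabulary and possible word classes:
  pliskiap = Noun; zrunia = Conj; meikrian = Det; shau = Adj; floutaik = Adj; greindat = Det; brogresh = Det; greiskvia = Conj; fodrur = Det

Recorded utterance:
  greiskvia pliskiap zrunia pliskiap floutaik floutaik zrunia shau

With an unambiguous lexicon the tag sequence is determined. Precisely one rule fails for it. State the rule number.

1

Fixed tagging: Conj Noun Conj Noun Adj Adj Conj Adj.
Applying the rules: R1 fails, R2 ok, R3 ok.
Only rule 1 fails.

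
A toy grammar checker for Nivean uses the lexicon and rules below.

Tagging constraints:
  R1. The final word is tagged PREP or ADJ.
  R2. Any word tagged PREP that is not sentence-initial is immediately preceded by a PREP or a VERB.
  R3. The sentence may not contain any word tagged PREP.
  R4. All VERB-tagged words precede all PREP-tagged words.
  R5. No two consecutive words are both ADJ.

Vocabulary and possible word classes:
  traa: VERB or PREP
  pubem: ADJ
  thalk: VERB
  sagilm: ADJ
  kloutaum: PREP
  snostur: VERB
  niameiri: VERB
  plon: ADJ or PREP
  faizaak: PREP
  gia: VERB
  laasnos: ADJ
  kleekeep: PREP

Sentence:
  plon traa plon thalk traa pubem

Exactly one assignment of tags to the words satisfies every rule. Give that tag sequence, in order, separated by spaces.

ADJ VERB ADJ VERB VERB ADJ

Candidates per position — 1:plon {ADJ,PREP}; 2:traa {VERB,PREP}; 3:plon {ADJ,PREP}; 4:thalk {VERB}; 5:traa {VERB,PREP}; 6:pubem {ADJ}.
Word 1 cannot be PREP — rule 3 would then fail for every completion. It is ADJ.
Word 2 cannot be PREP — rule 2 would then fail for every completion. It is VERB.
Word 3 cannot be PREP — rule 3 would then fail for every completion. It is ADJ.
Word 5 cannot be PREP — rule 3 would then fail for every completion. It is VERB.
The only consistent sequence is: ADJ VERB ADJ VERB VERB ADJ.
Verifying each rule — rule 1 ✓; rule 2 ✓; rule 3 ✓; rule 4 ✓; rule 5 ✓.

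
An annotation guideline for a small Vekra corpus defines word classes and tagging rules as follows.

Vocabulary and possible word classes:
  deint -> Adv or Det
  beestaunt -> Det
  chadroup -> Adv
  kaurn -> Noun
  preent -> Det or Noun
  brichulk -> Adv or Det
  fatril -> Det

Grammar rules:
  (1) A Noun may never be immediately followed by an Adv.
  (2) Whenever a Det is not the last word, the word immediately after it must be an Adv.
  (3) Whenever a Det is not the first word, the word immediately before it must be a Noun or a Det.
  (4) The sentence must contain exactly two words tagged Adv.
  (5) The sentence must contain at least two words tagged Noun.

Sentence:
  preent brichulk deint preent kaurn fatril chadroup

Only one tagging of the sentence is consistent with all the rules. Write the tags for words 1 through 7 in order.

Candidates per position — 1:preent {Det,Noun}; 2:brichulk {Adv,Det}; 3:deint {Adv,Det}; 4:preent {Det,Noun}; 5:kaurn {Noun}; 6:fatril {Det}; 7:chadroup {Adv}.
Position 3: Det is ruled out by rule 2; that leaves Adv.
Position 4: Det is ruled out by rule 2; that leaves Noun.
Position 2: Adv is ruled out by rule 4; that leaves Det.
Position 1: Det is ruled out by rule 2; that leaves Noun.
So the tagging must be: Noun Det Adv Noun Noun Det Adv.
Rule-by-rule: rule 1 holds; rule 2 holds; rule 3 holds; rule 4 holds; rule 5 holds.

Noun Det Adv Noun Noun Det Adv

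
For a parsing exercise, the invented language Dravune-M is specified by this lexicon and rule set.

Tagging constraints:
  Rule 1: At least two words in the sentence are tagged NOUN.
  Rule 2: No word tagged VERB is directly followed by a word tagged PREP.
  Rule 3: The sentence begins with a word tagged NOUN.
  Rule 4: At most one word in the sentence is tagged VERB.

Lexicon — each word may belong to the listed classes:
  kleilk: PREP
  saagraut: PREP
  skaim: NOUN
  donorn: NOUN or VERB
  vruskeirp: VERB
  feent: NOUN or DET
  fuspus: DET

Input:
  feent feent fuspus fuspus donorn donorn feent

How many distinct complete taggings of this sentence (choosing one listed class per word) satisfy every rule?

12

Candidates per position — 1:feent {NOUN,DET}; 2:feent {NOUN,DET}; 3:fuspus {DET}; 4:fuspus {DET}; 5:donorn {NOUN,VERB}; 6:donorn {NOUN,VERB}; 7:feent {NOUN,DET}.
There are 32 candidate sequences in total.
Checking each against the rules leaves 12 sequences.
Count = 12.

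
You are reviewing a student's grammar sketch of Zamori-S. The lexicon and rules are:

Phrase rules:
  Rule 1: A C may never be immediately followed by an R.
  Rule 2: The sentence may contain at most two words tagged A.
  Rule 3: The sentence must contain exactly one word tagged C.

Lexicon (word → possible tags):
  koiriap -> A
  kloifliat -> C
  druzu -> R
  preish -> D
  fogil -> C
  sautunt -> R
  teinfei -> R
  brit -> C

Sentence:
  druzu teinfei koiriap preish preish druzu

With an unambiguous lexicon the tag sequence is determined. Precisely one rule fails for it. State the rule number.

3

Fixed tagging: R R A D D R.
Checking each rule: R1 pass, R2 pass, R3 fail.
Only rule 3 fails.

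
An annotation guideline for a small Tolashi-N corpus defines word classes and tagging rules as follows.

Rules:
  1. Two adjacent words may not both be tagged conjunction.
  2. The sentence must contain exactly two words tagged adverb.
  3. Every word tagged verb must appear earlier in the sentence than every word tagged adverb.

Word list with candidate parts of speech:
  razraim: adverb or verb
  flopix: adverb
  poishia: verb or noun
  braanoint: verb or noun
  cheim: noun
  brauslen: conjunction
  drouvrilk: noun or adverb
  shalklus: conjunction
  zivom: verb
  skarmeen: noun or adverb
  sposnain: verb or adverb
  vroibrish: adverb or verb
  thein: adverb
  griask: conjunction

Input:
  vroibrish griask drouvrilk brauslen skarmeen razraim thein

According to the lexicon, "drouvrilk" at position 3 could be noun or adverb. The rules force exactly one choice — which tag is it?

Candidates per position — 1:vroibrish {adverb,verb}; 2:griask {conjunction}; 3:drouvrilk {noun,adverb}; 4:brauslen {conjunction}; 5:skarmeen {noun,adverb}; 6:razraim {adverb,verb}; 7:thein {adverb}.
Position 3: the remaining choice is settled jointly with positions 1, 5, 6 — only noun at position 3 is part of a tagging that satisfies every rule.
The only consistent sequence is: verb conjunction noun conjunction noun adverb adverb.
Verifying each rule — rule 1 satisfied; rule 2 satisfied; rule 3 satisfied.

noun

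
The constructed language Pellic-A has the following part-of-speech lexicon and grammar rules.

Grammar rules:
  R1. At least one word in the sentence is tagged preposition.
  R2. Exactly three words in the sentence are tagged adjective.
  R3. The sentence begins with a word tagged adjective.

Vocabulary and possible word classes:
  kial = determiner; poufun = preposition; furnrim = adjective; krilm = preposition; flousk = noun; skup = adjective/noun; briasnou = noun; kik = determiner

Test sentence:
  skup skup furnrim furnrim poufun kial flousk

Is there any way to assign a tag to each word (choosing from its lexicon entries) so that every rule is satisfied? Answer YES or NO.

YES

Candidates per position — 1:skup {adjective,noun}; 2:skup {adjective,noun}; 3:furnrim {adjective}; 4:furnrim {adjective}; 5:poufun {preposition}; 6:kial {determiner}; 7:flousk {noun}.
One satisfying assignment: adjective noun adjective adjective preposition determiner noun.
Check: rule 1 holds; rule 2 holds; rule 3 holds.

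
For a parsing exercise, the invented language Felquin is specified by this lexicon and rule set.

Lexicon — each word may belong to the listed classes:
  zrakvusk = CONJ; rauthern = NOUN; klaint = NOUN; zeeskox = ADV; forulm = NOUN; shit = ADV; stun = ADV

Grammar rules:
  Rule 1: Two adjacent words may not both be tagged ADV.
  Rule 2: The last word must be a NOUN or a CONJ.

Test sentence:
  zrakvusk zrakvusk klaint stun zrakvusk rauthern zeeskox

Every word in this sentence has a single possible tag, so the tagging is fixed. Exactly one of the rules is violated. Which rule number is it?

Fixed tagging: CONJ CONJ NOUN ADV CONJ NOUN ADV.
Rule check: R1 ✓, R2 ✗.
Only rule 2 fails.

2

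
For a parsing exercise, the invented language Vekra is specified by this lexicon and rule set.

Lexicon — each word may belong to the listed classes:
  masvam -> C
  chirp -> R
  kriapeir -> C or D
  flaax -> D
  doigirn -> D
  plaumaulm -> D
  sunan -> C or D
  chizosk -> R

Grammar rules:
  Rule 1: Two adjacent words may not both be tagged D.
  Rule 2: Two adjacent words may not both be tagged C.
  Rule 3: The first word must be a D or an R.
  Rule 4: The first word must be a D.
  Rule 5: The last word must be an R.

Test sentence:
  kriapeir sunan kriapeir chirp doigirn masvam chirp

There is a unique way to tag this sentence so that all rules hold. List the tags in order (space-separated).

D C D R D C R

Candidates per position — 1:kriapeir {C,D}; 2:sunan {C,D}; 3:kriapeir {C,D}; 4:chirp {R}; 5:doigirn {D}; 6:masvam {C}; 7:chirp {R}.
At position 1, choosing C makes rule 3 impossible to satisfy; hence D.
At position 2, choosing D makes rule 1 impossible to satisfy; hence C.
At position 3, choosing C makes rule 2 impossible to satisfy; hence D.
So the tagging must be: D C D R D C R.
Verifying each rule — rule 1 holds; rule 2 holds; rule 3 holds; rule 4 holds; rule 5 holds.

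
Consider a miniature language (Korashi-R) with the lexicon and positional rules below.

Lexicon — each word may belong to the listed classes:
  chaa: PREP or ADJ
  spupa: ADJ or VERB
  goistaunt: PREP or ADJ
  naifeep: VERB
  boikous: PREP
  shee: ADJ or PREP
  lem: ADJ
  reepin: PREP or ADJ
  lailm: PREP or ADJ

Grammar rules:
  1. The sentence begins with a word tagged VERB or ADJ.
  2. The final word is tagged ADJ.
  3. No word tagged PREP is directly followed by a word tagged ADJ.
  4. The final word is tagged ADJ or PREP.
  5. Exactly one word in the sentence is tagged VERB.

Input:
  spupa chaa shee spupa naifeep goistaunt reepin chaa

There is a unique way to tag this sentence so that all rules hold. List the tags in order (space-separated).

Candidates per position — 1:spupa {ADJ,VERB}; 2:chaa {PREP,ADJ}; 3:shee {ADJ,PREP}; 4:spupa {ADJ,VERB}; 5:naifeep {VERB}; 6:goistaunt {PREP,ADJ}; 7:reepin {PREP,ADJ}; 8:chaa {PREP,ADJ}.
Position 1: tagging it VERB would leave rule 5 unsatisfiable, so it must be ADJ.
Position 4: tagging it VERB would leave rule 5 unsatisfiable, so it must be ADJ.
Position 8: tagging it PREP would leave rule 2 unsatisfiable, so it must be ADJ.
Position 2: tagging it PREP would leave rule 3 unsatisfiable, so it must be ADJ.
Position 3: tagging it PREP would leave rule 3 unsatisfiable, so it must be ADJ.
Position 6: tagging it PREP would leave rule 3 unsatisfiable, so it must be ADJ.
Position 7: tagging it PREP would leave rule 3 unsatisfiable, so it must be ADJ.
That leaves exactly one tagging: ADJ ADJ ADJ ADJ VERB ADJ ADJ ADJ.
Verifying each rule — rule 1 ok; rule 2 ok; rule 3 ok; rule 4 ok; rule 5 ok.

ADJ ADJ ADJ ADJ VERB ADJ ADJ ADJ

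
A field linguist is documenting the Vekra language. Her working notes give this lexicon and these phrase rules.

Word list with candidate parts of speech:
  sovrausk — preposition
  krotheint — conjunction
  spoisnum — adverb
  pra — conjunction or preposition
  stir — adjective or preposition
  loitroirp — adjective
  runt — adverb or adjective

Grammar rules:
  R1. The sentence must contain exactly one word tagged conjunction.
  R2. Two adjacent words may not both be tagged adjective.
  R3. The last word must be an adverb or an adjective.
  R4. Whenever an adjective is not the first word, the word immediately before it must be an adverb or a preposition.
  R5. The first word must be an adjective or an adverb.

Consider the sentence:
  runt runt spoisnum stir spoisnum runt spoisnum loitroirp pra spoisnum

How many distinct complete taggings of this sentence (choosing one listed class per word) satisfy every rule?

12

Candidates per position — 1:runt {adverb,adjective}; 2:runt {adverb,adjective}; 3:spoisnum {adverb}; 4:stir {adjective,preposition}; 5:spoisnum {adverb}; 6:runt {adverb,adjective}; 7:spoisnum {adverb}; 8:loitroirp {adjective}; 9:pra {conjunction,preposition}; 10:spoisnum {adverb}.
There are 32 candidate sequences in total.
Checking each against the rules leaves 12 sequences.
Count = 12.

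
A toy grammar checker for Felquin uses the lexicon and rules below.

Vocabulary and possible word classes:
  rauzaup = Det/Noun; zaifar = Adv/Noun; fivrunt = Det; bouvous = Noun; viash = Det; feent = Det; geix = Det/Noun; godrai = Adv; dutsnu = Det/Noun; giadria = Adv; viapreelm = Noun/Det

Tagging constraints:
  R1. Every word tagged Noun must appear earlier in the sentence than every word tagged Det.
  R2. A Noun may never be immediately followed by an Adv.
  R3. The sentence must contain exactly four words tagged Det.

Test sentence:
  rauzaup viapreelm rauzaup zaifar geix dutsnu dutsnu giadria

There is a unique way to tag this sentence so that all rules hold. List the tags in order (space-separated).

Noun Noun Det Adv Det Det Det Adv

Candidates per position — 1:rauzaup {Det,Noun}; 2:viapreelm {Noun,Det}; 3:rauzaup {Det,Noun}; 4:zaifar {Adv,Noun}; 5:geix {Det,Noun}; 6:dutsnu {Det,Noun}; 7:dutsnu {Det,Noun}; 8:giadria {Adv}.
At position 7, choosing Noun makes rule 2 impossible to satisfy; hence Det.
The remaining ambiguous positions (1, 2, 3, 4, 5, 6) are resolved jointly — only one combination satisfies every rule.
So the tagging must be: Noun Noun Det Adv Det Det Det Adv.
Check: rule 1 satisfied; rule 2 satisfied; rule 3 satisfied.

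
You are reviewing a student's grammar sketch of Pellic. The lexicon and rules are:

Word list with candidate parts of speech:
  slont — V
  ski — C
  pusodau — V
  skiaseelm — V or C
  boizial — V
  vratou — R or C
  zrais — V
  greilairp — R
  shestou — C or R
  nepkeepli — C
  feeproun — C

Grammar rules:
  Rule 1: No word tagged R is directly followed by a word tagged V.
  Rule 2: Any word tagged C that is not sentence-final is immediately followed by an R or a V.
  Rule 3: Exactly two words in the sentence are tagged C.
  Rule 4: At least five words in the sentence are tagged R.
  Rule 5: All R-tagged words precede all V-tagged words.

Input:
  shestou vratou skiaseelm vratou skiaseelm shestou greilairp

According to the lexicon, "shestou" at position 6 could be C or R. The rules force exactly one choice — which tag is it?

Candidates per position — 1:shestou {C,R}; 2:vratou {R,C}; 3:skiaseelm {V,C}; 4:vratou {R,C}; 5:skiaseelm {V,C}; 6:shestou {C,R}; 7:greilairp {R}.
Position 1: tagging it C would leave rule 4 unsatisfiable, so it must be R.
Position 2: tagging it C would leave rule 4 unsatisfiable, so it must be R.
Position 3: tagging it V would leave rule 1 unsatisfiable, so it must be C.
Position 4: tagging it C would leave rule 2 unsatisfiable, so it must be R.
Position 5: tagging it V would leave rule 1 unsatisfiable, so it must be C.
Position 6: tagging it C would leave rule 2 unsatisfiable, so it must be R.
The only consistent sequence is: R R C R C R R.
Check: rule 1 satisfied; rule 2 satisfied; rule 3 satisfied; rule 4 satisfied; rule 5 satisfied.

R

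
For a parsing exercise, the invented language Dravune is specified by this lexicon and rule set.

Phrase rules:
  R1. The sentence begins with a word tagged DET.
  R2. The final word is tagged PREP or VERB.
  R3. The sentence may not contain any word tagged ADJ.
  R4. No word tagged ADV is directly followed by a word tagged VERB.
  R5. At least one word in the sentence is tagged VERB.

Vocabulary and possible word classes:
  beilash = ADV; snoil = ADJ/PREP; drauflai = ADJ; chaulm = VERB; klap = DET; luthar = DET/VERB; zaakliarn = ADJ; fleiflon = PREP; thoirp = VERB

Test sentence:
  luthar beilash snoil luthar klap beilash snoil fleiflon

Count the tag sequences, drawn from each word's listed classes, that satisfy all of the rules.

1

Candidates per position — 1:luthar {DET,VERB}; 2:beilash {ADV}; 3:snoil {ADJ,PREP}; 4:luthar {DET,VERB}; 5:klap {DET}; 6:beilash {ADV}; 7:snoil {ADJ,PREP}; 8:fleiflon {PREP}.
There are 16 candidate sequences in total.
The sequences that satisfy every rule: DET ADV PREP VERB DET ADV PREP PREP.
Count = 1.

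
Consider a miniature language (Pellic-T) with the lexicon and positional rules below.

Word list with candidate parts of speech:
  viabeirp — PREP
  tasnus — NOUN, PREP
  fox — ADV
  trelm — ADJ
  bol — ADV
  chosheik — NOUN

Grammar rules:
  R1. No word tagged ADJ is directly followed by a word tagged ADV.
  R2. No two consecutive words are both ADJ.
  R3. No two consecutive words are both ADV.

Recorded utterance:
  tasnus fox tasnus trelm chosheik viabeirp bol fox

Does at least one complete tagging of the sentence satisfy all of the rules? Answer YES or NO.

Candidates per position — 1:tasnus {NOUN,PREP}; 2:fox {ADV}; 3:tasnus {NOUN,PREP}; 4:trelm {ADJ}; 5:chosheik {NOUN}; 6:viabeirp {PREP}; 7:bol {ADV}; 8:fox {ADV}.
Rule 3 cannot be satisfied by any choice of tags from the lexicon.
So there is no consistent tagging.

NO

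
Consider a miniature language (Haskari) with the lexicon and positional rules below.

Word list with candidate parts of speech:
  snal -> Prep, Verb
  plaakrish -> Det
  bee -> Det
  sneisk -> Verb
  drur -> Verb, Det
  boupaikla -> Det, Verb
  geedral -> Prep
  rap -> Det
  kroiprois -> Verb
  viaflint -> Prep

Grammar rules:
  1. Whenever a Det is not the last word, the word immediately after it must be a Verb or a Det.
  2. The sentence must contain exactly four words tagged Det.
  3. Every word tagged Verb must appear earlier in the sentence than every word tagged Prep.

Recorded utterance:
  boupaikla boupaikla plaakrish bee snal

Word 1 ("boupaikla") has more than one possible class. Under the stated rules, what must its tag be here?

Candidates per position — 1:boupaikla {Det,Verb}; 2:boupaikla {Det,Verb}; 3:plaakrish {Det}; 4:bee {Det}; 5:snal {Prep,Verb}.
If word 1 were Verb, no tagging could satisfy rule 2; so word 1 is Det.
If word 2 were Verb, no tagging could satisfy rule 2; so word 2 is Det.
If word 5 were Prep, no tagging could satisfy rule 1; so word 5 is Verb.
That leaves exactly one tagging: Det Det Det Det Verb.
Check: rule 1 ✓; rule 2 ✓; rule 3 ✓.

Det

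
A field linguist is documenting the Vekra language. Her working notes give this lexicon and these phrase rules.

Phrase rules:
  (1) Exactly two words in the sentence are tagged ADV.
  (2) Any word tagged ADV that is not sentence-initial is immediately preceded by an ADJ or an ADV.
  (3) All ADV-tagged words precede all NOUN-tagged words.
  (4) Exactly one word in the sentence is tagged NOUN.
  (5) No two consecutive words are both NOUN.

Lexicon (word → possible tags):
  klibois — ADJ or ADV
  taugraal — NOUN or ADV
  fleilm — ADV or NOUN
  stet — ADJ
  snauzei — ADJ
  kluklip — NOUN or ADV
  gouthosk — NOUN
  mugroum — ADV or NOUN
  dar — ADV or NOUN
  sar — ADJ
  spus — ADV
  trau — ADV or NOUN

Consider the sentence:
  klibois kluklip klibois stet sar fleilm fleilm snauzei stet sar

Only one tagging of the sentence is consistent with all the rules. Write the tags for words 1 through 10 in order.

ADJ ADV ADJ ADJ ADJ ADV NOUN ADJ ADJ ADJ

Candidates per position — 1:klibois {ADJ,ADV}; 2:kluklip {NOUN,ADV}; 3:klibois {ADJ,ADV}; 4:stet {ADJ}; 5:sar {ADJ}; 6:fleilm {ADV,NOUN}; 7:fleilm {ADV,NOUN}; 8:snauzei {ADJ}; 9:stet {ADJ}; 10:sar {ADJ}.
The remaining ambiguous positions (1, 2, 3, 6, 7) are resolved jointly — only one combination satisfies every rule.
The only consistent sequence is: ADJ ADV ADJ ADJ ADJ ADV NOUN ADJ ADJ ADJ.
Rule-by-rule: rule 1 holds; rule 2 holds; rule 3 holds; rule 4 holds; rule 5 holds.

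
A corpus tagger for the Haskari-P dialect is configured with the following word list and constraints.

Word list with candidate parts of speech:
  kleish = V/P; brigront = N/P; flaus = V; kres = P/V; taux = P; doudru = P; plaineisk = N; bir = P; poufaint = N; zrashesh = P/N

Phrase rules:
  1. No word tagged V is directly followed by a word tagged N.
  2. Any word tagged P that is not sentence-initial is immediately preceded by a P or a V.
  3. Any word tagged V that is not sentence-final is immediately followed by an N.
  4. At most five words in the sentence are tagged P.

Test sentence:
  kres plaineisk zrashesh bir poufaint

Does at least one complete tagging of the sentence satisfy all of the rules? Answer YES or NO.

NO

Candidates per position — 1:kres {P,V}; 2:plaineisk {N}; 3:zrashesh {P,N}; 4:bir {P}; 5:poufaint {N}.
Rule 2 cannot be satisfied by any choice of tags from the lexicon.
So there is no consistent tagging.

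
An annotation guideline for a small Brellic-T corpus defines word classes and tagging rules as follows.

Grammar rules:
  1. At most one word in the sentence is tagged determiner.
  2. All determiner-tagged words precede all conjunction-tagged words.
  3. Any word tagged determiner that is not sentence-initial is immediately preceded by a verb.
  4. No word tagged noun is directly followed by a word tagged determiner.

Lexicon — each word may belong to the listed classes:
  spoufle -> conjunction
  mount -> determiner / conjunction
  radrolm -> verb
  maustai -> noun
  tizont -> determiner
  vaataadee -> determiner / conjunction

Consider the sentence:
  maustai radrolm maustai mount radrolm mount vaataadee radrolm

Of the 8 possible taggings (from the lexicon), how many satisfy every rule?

1

Candidates per position — 1:maustai {noun}; 2:radrolm {verb}; 3:maustai {noun}; 4:mount {determiner,conjunction}; 5:radrolm {verb}; 6:mount {determiner,conjunction}; 7:vaataadee {determiner,conjunction}; 8:radrolm {verb}.
There are 8 candidate sequences in total.
The sequences that satisfy every rule: noun verb noun conjunction verb conjunction conjunction verb.
Count = 1.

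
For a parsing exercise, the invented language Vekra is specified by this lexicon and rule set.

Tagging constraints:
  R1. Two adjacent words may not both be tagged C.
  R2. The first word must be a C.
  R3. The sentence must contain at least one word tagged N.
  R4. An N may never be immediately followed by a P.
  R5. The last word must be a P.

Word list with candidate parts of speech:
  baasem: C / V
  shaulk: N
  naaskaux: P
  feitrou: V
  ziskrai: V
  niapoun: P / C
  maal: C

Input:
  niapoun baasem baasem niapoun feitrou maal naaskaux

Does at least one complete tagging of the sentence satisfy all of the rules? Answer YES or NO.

NO

Candidates per position — 1:niapoun {P,C}; 2:baasem {C,V}; 3:baasem {C,V}; 4:niapoun {P,C}; 5:feitrou {V}; 6:maal {C}; 7:naaskaux {P}.
Rule 3 cannot be satisfied by any choice of tags from the lexicon.
So there is no consistent tagging.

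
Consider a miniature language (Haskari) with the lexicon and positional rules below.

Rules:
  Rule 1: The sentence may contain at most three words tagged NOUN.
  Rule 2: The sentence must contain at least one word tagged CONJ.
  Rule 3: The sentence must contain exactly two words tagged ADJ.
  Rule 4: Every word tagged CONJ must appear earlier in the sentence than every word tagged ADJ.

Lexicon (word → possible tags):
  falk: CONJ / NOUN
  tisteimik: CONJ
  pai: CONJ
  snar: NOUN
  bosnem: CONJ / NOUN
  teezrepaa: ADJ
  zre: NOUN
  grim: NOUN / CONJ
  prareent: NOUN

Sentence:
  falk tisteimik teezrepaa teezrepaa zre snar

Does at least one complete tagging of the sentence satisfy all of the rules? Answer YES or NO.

YES

Candidates per position — 1:falk {CONJ,NOUN}; 2:tisteimik {CONJ}; 3:teezrepaa {ADJ}; 4:teezrepaa {ADJ}; 5:zre {NOUN}; 6:snar {NOUN}.
One satisfying assignment: NOUN CONJ ADJ ADJ NOUN NOUN.
Checking: rule 1 holds; rule 2 holds; rule 3 holds; rule 4 holds.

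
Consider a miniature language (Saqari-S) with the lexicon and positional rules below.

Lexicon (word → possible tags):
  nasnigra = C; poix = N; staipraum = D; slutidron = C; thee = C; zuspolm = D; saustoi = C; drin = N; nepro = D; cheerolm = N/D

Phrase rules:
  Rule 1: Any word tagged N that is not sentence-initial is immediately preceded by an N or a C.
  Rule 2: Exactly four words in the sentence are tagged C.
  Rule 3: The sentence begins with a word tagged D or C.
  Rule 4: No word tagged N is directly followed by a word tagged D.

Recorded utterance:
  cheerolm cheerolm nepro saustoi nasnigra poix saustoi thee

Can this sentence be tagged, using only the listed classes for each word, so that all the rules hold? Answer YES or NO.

Candidates per position — 1:cheerolm {N,D}; 2:cheerolm {N,D}; 3:nepro {D}; 4:saustoi {C}; 5:nasnigra {C}; 6:poix {N}; 7:saustoi {C}; 8:thee {C}.
One satisfying assignment: D D D C C N C C.
Checking: rule 1 satisfied; rule 2 satisfied; rule 3 satisfied; rule 4 satisfied.

YES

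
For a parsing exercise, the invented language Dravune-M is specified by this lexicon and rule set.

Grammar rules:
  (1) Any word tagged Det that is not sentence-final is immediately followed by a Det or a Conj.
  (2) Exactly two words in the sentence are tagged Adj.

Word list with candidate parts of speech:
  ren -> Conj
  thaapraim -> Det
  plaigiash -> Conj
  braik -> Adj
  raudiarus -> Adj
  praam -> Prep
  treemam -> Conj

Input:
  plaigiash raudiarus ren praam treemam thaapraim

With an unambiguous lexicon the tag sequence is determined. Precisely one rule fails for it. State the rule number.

Fixed tagging: Conj Adj Conj Prep Conj Det.
Rule check: R1 ✓, R2 ✗.
Only rule 2 fails.

2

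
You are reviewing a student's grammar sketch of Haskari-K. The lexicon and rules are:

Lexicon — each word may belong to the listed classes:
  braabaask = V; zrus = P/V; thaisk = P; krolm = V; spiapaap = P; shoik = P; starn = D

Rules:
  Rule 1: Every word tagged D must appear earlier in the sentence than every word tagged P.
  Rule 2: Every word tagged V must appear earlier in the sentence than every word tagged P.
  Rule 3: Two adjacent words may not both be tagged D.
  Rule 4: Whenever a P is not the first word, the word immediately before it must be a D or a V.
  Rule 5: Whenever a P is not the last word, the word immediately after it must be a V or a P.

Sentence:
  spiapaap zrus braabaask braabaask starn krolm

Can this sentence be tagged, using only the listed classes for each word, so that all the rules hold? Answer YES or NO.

NO

Candidates per position — 1:spiapaap {P}; 2:zrus {P,V}; 3:braabaask {V}; 4:braabaask {V}; 5:starn {D}; 6:krolm {V}.
Rule 1 cannot be satisfied by any choice of tags from the lexicon.
So there is no consistent tagging.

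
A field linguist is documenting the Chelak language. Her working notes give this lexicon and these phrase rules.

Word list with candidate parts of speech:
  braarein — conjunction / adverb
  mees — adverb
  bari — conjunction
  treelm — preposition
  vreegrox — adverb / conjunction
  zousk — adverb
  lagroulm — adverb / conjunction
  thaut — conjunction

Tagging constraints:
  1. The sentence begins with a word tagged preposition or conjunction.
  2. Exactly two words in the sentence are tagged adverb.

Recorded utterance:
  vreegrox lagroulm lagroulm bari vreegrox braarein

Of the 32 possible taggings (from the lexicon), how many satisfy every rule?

6

Candidates per position — 1:vreegrox {adverb,conjunction}; 2:lagroulm {adverb,conjunction}; 3:lagroulm {adverb,conjunction}; 4:bari {conjunction}; 5:vreegrox {adverb,conjunction}; 6:braarein {conjunction,adverb}.
There are 32 candidate sequences in total.
Checking each against the rules leaves 6 sequences.
Count = 6.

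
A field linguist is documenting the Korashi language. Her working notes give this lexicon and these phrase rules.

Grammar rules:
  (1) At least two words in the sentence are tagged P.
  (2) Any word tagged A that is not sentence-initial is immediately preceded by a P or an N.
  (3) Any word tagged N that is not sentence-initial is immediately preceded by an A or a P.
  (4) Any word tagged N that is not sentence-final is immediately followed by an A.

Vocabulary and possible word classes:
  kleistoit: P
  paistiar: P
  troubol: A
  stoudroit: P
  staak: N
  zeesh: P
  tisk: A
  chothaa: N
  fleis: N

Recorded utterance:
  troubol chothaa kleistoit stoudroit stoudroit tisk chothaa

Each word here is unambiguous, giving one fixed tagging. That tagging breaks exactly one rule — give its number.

4

Fixed tagging: A N P P P A N.
Applying the rules: R1 ok, R2 ok, R3 ok, R4 fails.
Only rule 4 fails.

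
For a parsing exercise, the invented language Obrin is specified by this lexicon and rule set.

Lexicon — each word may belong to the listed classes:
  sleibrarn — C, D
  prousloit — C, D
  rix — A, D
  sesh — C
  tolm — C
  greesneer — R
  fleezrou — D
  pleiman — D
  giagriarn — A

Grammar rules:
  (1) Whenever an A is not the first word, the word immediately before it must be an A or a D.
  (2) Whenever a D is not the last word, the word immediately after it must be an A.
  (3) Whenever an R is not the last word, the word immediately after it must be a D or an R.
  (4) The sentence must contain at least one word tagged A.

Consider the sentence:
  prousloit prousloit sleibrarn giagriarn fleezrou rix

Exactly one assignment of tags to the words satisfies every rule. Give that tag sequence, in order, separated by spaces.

C C D A D A

Candidates per position — 1:prousloit {C,D}; 2:prousloit {C,D}; 3:sleibrarn {C,D}; 4:giagriarn {A}; 5:fleezrou {D}; 6:rix {A,D}.
If word 1 were D, no tagging could satisfy rule 2; so word 1 is C.
If word 2 were D, no tagging could satisfy rule 2; so word 2 is C.
If word 3 were C, no tagging could satisfy rule 1; so word 3 is D.
If word 6 were D, no tagging could satisfy rule 2; so word 6 is A.
So the tagging must be: C C D A D A.
Checking: rule 1 ok; rule 2 ok; rule 3 ok; rule 4 ok.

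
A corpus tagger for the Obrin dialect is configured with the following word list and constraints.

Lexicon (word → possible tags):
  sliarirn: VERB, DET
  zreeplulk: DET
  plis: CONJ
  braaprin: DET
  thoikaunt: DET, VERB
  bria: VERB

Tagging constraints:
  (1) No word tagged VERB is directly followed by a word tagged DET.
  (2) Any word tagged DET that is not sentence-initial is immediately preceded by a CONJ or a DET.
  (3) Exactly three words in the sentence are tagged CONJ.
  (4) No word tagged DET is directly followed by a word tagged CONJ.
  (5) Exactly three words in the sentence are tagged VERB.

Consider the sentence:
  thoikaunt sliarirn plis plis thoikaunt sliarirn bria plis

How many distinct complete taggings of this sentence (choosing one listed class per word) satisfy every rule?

2

Candidates per position — 1:thoikaunt {DET,VERB}; 2:sliarirn {VERB,DET}; 3:plis {CONJ}; 4:plis {CONJ}; 5:thoikaunt {DET,VERB}; 6:sliarirn {VERB,DET}; 7:bria {VERB}; 8:plis {CONJ}.
There are 16 candidate sequences in total.
The sequences that satisfy every rule: DET VERB CONJ CONJ DET VERB VERB CONJ; VERB VERB CONJ CONJ DET DET VERB CONJ.
Count = 2.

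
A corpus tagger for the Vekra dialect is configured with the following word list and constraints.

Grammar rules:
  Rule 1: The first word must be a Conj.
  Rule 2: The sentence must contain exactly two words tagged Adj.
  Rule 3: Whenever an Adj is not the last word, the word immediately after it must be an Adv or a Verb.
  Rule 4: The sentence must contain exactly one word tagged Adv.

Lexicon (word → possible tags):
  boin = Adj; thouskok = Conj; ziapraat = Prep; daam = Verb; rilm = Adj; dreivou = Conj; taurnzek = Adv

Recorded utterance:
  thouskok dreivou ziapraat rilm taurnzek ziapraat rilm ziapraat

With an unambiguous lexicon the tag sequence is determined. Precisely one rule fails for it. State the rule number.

Fixed tagging: Conj Conj Prep Adj Adv Prep Adj Prep.
Rule check: R1 ok, R2 ok, R3 fails, R4 ok.
Only rule 3 fails.

3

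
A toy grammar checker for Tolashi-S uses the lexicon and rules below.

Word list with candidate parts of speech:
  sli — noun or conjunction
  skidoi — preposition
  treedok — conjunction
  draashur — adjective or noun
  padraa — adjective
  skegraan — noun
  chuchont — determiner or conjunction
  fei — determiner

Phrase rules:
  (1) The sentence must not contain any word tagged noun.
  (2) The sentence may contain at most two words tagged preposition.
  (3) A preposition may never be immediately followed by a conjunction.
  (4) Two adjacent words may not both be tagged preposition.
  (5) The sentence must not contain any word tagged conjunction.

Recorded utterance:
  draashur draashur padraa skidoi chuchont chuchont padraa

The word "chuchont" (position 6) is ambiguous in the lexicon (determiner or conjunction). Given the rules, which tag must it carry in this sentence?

Candidates per position — 1:draashur {adjective,noun}; 2:draashur {adjective,noun}; 3:padraa {adjective}; 4:skidoi {preposition}; 5:chuchont {determiner,conjunction}; 6:chuchont {determiner,conjunction}; 7:padraa {adjective}.
If word 1 were noun, no tagging could satisfy rule 1; so word 1 is adjective.
If word 2 were noun, no tagging could satisfy rule 1; so word 2 is adjective.
If word 5 were conjunction, no tagging could satisfy rule 3; so word 5 is determiner.
If word 6 were conjunction, no tagging could satisfy rule 5; so word 6 is determiner.
The unique satisfying tagging is: adjective adjective adjective preposition determiner determiner adjective.
Check: rule 1 ok; rule 2 ok; rule 3 ok; rule 4 ok; rule 5 ok.

determiner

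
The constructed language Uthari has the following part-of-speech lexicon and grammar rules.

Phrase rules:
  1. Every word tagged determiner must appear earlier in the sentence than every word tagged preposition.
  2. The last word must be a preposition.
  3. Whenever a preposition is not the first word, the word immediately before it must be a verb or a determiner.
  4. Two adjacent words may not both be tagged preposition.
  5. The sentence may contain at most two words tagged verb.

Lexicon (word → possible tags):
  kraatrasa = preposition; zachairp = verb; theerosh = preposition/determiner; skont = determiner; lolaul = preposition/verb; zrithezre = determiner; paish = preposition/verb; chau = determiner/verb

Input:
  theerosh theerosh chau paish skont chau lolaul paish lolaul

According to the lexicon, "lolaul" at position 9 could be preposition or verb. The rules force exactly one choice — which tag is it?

preposition

Candidates per position — 1:theerosh {preposition,determiner}; 2:theerosh {preposition,determiner}; 3:chau {determiner,verb}; 4:paish {preposition,verb}; 5:skont {determiner}; 6:chau {determiner,verb}; 7:lolaul {preposition,verb}; 8:paish {preposition,verb}; 9:lolaul {preposition,verb}.
Position 1: preposition is ruled out by rule 1; that leaves determiner.
Position 2: preposition is ruled out by rule 1; that leaves determiner.
Position 4: preposition is ruled out by rule 1; that leaves verb.
Position 9: verb is ruled out by rule 2; that leaves preposition.
Position 8: preposition is ruled out by rule 3; that leaves verb.
Position 3: verb is ruled out by rule 5; that leaves determiner.
Position 6: verb is ruled out by rule 5; that leaves determiner.
Position 7: verb is ruled out by rule 5; that leaves preposition.
So the tagging must be: determiner determiner determiner verb determiner determiner preposition verb preposition.
Verifying each rule — rule 1 holds; rule 2 holds; rule 3 holds; rule 4 holds; rule 5 holds.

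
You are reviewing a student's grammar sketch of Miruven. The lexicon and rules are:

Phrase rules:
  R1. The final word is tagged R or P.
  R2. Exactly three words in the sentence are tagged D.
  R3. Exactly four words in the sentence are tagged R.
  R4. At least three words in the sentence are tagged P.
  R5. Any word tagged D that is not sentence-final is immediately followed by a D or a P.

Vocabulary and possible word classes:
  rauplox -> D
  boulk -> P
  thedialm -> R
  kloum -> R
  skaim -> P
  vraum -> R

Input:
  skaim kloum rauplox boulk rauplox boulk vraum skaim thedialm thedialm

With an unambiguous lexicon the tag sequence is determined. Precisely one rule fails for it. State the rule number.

2

Fixed tagging: P R D P D P R P R R.
Checking each rule: R1 pass, R2 fail, R3 pass, R4 pass, R5 pass.
Only rule 2 fails.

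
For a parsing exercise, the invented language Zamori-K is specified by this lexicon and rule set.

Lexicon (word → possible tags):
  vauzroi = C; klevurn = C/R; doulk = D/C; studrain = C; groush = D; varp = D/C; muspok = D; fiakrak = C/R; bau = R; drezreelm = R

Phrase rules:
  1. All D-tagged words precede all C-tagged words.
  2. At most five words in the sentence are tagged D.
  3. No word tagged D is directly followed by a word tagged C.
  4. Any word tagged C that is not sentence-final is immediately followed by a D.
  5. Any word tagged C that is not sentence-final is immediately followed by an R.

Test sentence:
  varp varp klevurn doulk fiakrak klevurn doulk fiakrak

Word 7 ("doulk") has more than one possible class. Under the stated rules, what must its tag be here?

Candidates per position — 1:varp {D,C}; 2:varp {D,C}; 3:klevurn {C,R}; 4:doulk {D,C}; 5:fiakrak {C,R}; 6:klevurn {C,R}; 7:doulk {D,C}; 8:fiakrak {C,R}.
Word 1 cannot be C — rule 5 would then fail for every completion. It is D.
Word 2 cannot be C — rule 3 would then fail for every completion. It is D.
Word 3 cannot be C — rule 3 would then fail for every completion. It is R.
Word 4 cannot be C — rule 4 would then fail for every completion. It is D.
Word 5 cannot be C — rule 3 would then fail for every completion. It is R.
Word 6 cannot be C — rule 5 would then fail for every completion. It is R.
Word 7 cannot be C — rule 4 would then fail for every completion. It is D.
Word 8 cannot be C — rule 3 would then fail for every completion. It is R.
The unique satisfying tagging is: D D R D R R D R.
Check: rule 1 satisfied; rule 2 satisfied; rule 3 satisfied; rule 4 satisfied; rule 5 satisfied.

D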